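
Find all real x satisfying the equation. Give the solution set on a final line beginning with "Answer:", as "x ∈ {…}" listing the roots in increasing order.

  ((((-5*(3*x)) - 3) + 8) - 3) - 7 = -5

Step 1. [((((-5*(3*x)) - 3) + 8) - 3) - 7 = -5] add 7: x sits inside (… - 7). So sub: (((-5*(3*x)) - 3) + 8) - 3 = 2.
Step 2. [(((-5*(3*x)) - 3) + 8) - 3 = 2] peel the -3: add 3 from each side. So sub: ((-5*(3*x)) - 3) + 8 = 5.
Step 3. [((-5*(3*x)) - 3) + 8 = 5] 8 comes off first (subtract 8), so sub: (-5*(3*x)) - 3 = -3.
Step 4. [(-5*(3*x)) - 3 = -3] add 3: x sits inside (… - 3). So sub: -5*(3*x) = 0.
Step 5. [-5*(3*x) = 0] LHS = -5·(…); ÷-5 both sides ⇒ div: 3*x = 0.
Step 6. [3*x = 0] 3 out front; divide by 3, so div: x = 0.

Answer: x ∈ {0}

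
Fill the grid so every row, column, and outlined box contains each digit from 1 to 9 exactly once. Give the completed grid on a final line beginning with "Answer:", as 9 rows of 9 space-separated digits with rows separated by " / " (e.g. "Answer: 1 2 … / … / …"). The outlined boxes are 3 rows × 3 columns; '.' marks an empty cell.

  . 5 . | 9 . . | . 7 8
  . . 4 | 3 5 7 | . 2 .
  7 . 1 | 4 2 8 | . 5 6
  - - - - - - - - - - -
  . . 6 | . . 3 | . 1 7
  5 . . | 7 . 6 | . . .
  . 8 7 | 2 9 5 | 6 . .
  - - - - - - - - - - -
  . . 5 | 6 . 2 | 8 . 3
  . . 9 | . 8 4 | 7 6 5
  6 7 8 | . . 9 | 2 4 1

Step 1. [r6c1∈{1,3,4}] across row 6, 1 lands solely at r6c1, so r6c1=1.
Step 2. [r2c9∈{9}] r2c9 has the single candidate 9 ⇒ r2c9=9.
Step 3. [r4c1∈{2,4,9}] across col 1, 9 lands solely at r4c1, so r4c1=9.
Step 4. [r4c2∈{2,4}] in row 4, 2 fits only at r4c2. So r4c2=2.
Step 5. [r5c2∈{3,4}] across box 4, 4 lands solely at r5c2. So r5c2=4.
Step 6. [r3c7∈{3}] r3c7 is down to just 3 ⇒ r3c7=3.
Step 7. [r8c1∈{2,3}] row 8 places 2 nowhere but r8c1. So r8c1=2.
Step 8. [r5c5∈{1}] nothing but 1 survives at r5c5, so r5c5=1.
Step 9. [r5c3∈{3}] nothing but 3 survives at r5c3, so r5c3=3.
Step 10. [r1c7∈{1,4}] row 1 places 4 nowhere but r1c7. So r1c7=4.
Step 11. [r7c2∈{1}] r7c2 is down to just 1. So r7c2=1.
Step 12. [r5c8∈{8,9}] in row 5, 8 fits only at r5c8. So r5c8=8.
Step 13. [r5c7∈{9}] nothing but 9 survives at r5c7, so r5c7=9.
Step 14. [r2c2∈{6}] r2c2 has the single candidate 6 ⇒ r2c2=6.
Step 15. [r1c6∈{1}] r1c6's peers cover all but 1 ⇒ r1c6=1.
Step 16. [r5c9∈{2}] r5c9's peers cover all but 2 ⇒ r5c9=2.
Step 17. [r4c7∈{5}] only 5 remains possible at r4c7, so r4c7=5.
Step 18. [r8c4∈{1}] nothing but 1 survives at r8c4 ⇒ r8c4=1.
Step 19. [r7c1∈{4}] r7c1's peers cover all but 4, so r7c1=4.
Step 20. [r6c9∈{4}] nothing but 4 survives at r6c9. So r6c9=4.
Step 21. [r7c8∈{9}] only 9 remains possible at r7c8, so r7c8=9.
Step 22. [r4c4∈{8}] r4c4 has the single candidate 8. So r4c4=8.
Step 23. [r7c5∈{7}] only 7 remains possible at r7c5, so r7c5=7.
Step 24. [r3c2∈{9}] r3c2 has the single candidate 9. So r3c2=9.
Step 25. [r1c5∈{6}] r1c5's peers cover all but 6 ⇒ r1c5=6.
Step 26. [r1c3∈{2}] only 2 remains possible at r1c3 ⇒ r1c3=2.
Step 27. [r2c1∈{8}] only 8 remains possible at r2c1. So r2c1=8.
Step 28. [r1c1∈{3}] nothing but 3 survives at r1c1 ⇒ r1c1=3.
Step 29. [r6c8∈{3}] r6c8's peers cover all but 3 ⇒ r6c8=3.
Step 30. [r8c2∈{3}] only 3 remains possible at r8c2 ⇒ r8c2=3.
Step 31. [r9c4∈{5}] r9c4 has the single candidate 5 ⇒ r9c4=5.
Step 32. [r4c5∈{4}] r4c5 is down to just 4 ⇒ r4c5=4.
Step 33. [r2c7∈{1}] only 1 remains possible at r2c7. So r2c7=1.
Step 34. [r9c5∈{3}] r9c5 is down to just 3, so r9c5=3.

Answer: 3 5 2 9 6 1 4 7 8 / 8 6 4 3 5 7 1 2 9 / 7 9 1 4 2 8 3 5 6 / 9 2 6 8 4 3 5 1 7 / 5 4 3 7 1 6 9 8 2 / 1 8 7 2 9 5 6 3 4 / 4 1 5 6 7 2 8 9 3 / 2 3 9 1 8 4 7 6 5 / 6 7 8 5 3 9 2 4 1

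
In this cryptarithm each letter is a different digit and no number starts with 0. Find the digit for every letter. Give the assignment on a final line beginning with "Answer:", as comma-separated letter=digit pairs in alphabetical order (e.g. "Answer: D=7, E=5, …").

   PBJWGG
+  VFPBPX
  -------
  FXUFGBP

Step 1. [F] the sum has 7 digits but both addends have 6; that extra leading digit F is the final carry, namely 1, so F=1.
Step 2. [col 1: G + X ≡ P (mod 10)] no forcing yet in column 1 (carry-in 0); X=3 is free and consistent — try it ⇒ X=3.
Step 3. [col 1: G + X ≡ P (mod 10)] G=6 is one option consistent with column 1 (G + X ≡ P (mod 10), carry-in 0) — take it ⇒ G=6.
Step 4. [col 1: G + X ≡ P (mod 10)] from column 1 (G=6, X=3, carry-in 0, digits 1,3,6 already taken and all letters distinct): P must equal 9 ⇒ P=9.
Step 5. [col 2: G + P ≡ B (mod 10)] in column 2 we have G+P≡B with carry-in 0; given G=6, P=9 and digits 1,3,6,9 already taken and all letters distinct, that pins B to 5 ⇒ B=5.
Step 6. [col 3: W + B ≡ G (mod 10)] from column 3 (B=5, G=6, carry-in 1, digits 1,3,5,6,9 already taken and all letters distinct): W must equal 0 ⇒ W=0.
Step 7. [col 4: J + P ≡ F (mod 10)] in column 4 we have J+P≡F with carry-in 0; given P=9, F=1 and digits 0,1,3,5,6,9 already taken and all letters distinct, that pins J to 2. So J=2.
Step 8. [col 5: B + F ≡ U (mod 10)] column 5: given B=5, F=1, carry-in 1, and digits 0,1,2,3,5,6,9 already taken and all letters distinct, B+F≡U (mod 10) forces U=7 ⇒ U=7.
Step 9. [col 6: P + V ≡ X (mod 10)] in column 6 we have P+V≡X with carry-in 0; given P=9, X=3 and digits 0,1,2,3,5,6,7,9 already taken and all letters distinct, that pins V to 4, so V=4.

Answer: B=5, F=1, G=6, J=2, P=9, U=7, V=4, W=0, X=3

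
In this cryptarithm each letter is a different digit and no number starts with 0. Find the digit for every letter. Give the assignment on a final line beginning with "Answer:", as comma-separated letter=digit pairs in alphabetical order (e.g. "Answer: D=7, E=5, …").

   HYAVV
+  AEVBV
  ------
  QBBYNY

Step 1. [col 1: V + V ≡ Y (mod 10)] column 1 (V + V ≡ Y (mod 10), carry-in 0) doesn't pin Y yet; pick Y=4 and continue ⇒ Y=4.
Step 2. [col 1: V + V ≡ Y (mod 10)] V=7 is one option consistent with column 1 (V + V ≡ Y (mod 10), carry-in 0) — take it. So V=7.
Step 3. [col 2: V + B ≡ N (mod 10)] several values work for N in column 2 (V + B ≡ N (mod 10), carry-in 1); try N=3. So N=3.
Step 4. [Q] adding two 5-digit numbers gives at most 5+1 digits, and here it does — Q is that final carry and must be 1 ⇒ Q=1.
Step 5. [col 2: V + B ≡ N (mod 10)] column 2 reads V+B+carry(1)=N with V=7, N=3; with digits 1,3,4,7 already taken and all letters distinct, the only value for B is 5 ⇒ B=5.
Step 6. [col 3: A + V ≡ Y (mod 10)] column 3 reads A+V+carry(1)=Y with V=7, Y=4; with digits 1,3,4,5,7 already taken and all letters distinct, the only value for A is 6, so A=6.
Step 7. [col 4: Y + E ≡ B (mod 10)] column 4 reads Y+E+carry(1)=B with Y=4, B=5; with digits 1,3,4,5,6,7 already taken and all letters distinct, the only value for E is 0. So E=0.
Step 8. [col 5: H + A ≡ B (mod 10)] column 5: given A=6, B=5, carry-in 0, and digits 0,1,3,4,5,6,7 already taken and all letters distinct, H+A≡B (mod 10) forces H=9. So H=9.

Answer: A=6, B=5, E=0, H=9, N=3, Q=1, V=7, Y=4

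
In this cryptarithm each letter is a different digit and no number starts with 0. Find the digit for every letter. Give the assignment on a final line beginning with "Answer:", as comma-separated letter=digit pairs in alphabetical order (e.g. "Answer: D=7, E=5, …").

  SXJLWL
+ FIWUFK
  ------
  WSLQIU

Step 1. [col 1: L + K ≡ U (mod 10)] column 1 (L + K ≡ U (mod 10), carry-in 0) doesn't pin K yet; pick K=5 and continue. So K=5.
Step 2. [col 1: L + K ≡ U (mod 10)] U=1 is one option consistent with column 1 (L + K ≡ U (mod 10), carry-in 0) — take it. So U=1.
Step 3. [col 1: L + K ≡ U (mod 10)] from column 1 (K=5, U=1, carry-in 0, digits 1,5 already taken and all letters distinct): L must equal 6, so L=6.
Step 4. [col 2: W + F ≡ I (mod 10)] W=7 is one option consistent with column 2 (W + F ≡ I (mod 10), carry-in 1) — take it ⇒ W=7.
Step 5. [col 2: W + F ≡ I (mod 10)] F=4 is one option consistent with column 2 (W + F ≡ I (mod 10), carry-in 1) — take it. So F=4.
Step 6. [col 2: W + F ≡ I (mod 10)] in column 2 we have W+F≡I with carry-in 1; given W=7, F=4 and digits 1,4,5,6,7 already taken and all letters distinct, that pins I to 2, so I=2.
Step 7. [col 3: L + U ≡ Q (mod 10)] column 3 reads L+U+carry(1)=Q with L=6, U=1; with digits 1,2,4,5,6,7 already taken and all letters distinct, the only value for Q is 8 ⇒ Q=8.
Step 8. [col 4: J + W ≡ L (mod 10)] from column 4 (W=7, L=6, carry-in 0, digits 1,2,4,5,6,7,8 already taken and all letters distinct): J must equal 9. So J=9.
Step 9. [col 5: X + I ≡ S (mod 10)] from column 5 (I=2, carry-in 1, digits 1,2,4,5,6,7,8,9 already taken and all letters distinct): X must equal 0, so X=0.
Step 10. [col 5: X + I ≡ S (mod 10)] column 5: given X=0, I=2, carry-in 1, and digits 0,1,2,4,5,6,7,8,9 already taken and all letters distinct, X+I≡S (mod 10) forces S=3. So S=3.

Answer: F=4, I=2, J=9, K=5, L=6, Q=8, S=3, U=1, W=7, X=0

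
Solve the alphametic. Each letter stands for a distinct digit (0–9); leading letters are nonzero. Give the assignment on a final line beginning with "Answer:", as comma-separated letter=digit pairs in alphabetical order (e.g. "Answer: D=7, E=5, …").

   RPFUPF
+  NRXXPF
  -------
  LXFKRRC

Step 1. [col 1: F + F ≡ C (mod 10)] column 1 (F + F ≡ C (mod 10), carry-in 0) doesn't pin C yet; pick C=0 and continue ⇒ C=0.
Step 2. [col 1: F + F ≡ C (mod 10)] column 1 reads F+F+carry(0)=C with C=0; with digits 0 already taken and all letters distinct, the only value for F is 5. So F=5.
Step 3. [col 2: P + P ≡ R (mod 10)] column 2 (P + P ≡ R (mod 10), carry-in 1) doesn't pin R yet; pick R=7 and continue. So R=7.
Step 4. [L] adding two 6-digit numbers gives at most 6+1 digits, and here it does — L is that final carry and must be 1. So L=1.
Step 5. [col 2: P + P ≡ R (mod 10)] P=8 is one option consistent with column 2 (P + P ≡ R (mod 10), carry-in 1) — take it, so P=8.
Step 6. [col 3: U + X ≡ R (mod 10)] no forcing yet in column 3 (carry-in 1); X=4 is free and consistent — try it ⇒ X=4.
Step 7. [col 3: U + X ≡ R (mod 10)] in column 3 we have U+X≡R with carry-in 1; given X=4, R=7 and digits 0,1,4,5,7,8 already taken and all letters distinct, that pins U to 2 ⇒ U=2.
Step 8. [col 4: F + X ≡ K (mod 10)] from column 4 (F=5, X=4, carry-in 0, digits 0,1,2,4,5,7,8 already taken and all letters distinct): K must equal 9. So K=9.
Step 9. [col 6: R + N ≡ X (mod 10)] in column 6 we have R+N≡X with carry-in 1; given R=7, X=4 and digits 0,1,2,4,5,7,8,9 already taken and all letters distinct, that pins N to 6 ⇒ N=6.

Answer: C=0, F=5, K=9, L=1, N=6, P=8, R=7, U=2, X=4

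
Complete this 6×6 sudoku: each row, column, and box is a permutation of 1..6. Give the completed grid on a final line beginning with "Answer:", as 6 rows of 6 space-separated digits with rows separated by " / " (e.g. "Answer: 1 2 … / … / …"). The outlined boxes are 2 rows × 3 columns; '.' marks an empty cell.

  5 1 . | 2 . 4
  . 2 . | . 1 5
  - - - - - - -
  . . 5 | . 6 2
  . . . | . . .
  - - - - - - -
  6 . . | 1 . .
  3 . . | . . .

Step 1. [r1c5∈{3}] r1c5's peers cover all but 3, so r1c5=3.
Step 2. [r2c3∈{3,4,6}] row 2 places 3 nowhere but r2c3 ⇒ r2c3=3.
Step 3. [r6c3∈{1,2,4}] row 6 places 1 nowhere but r6c3. So r6c3=1.
Step 4. [r6c5∈{2,4,5}] r6c5 is the only open cell in row 6 admitting 2, so r6c5=2.
Step 5. [r4c2∈{3,4,6}] r4c2 is the only open cell in col 2 admitting 6. So r4c2=6.
Step 6. [r4c1∈{1,2,4}] r4c1 is the only open cell in col 1 admitting 2. So r4c1=2.
Step 7. [r4c3∈{4}] nothing but 4 survives at r4c3, so r4c3=4.
Step 8. [r5c5∈{4,5}] in col 5, 4 fits only at r5c5, so r5c5=4.
Step 9. [r6c4∈{5,6}] r6c4 is the only open cell in box 6 admitting 5, so r6c4=5.
Step 10. [r4c4∈{3}] r4c4 is down to just 3 ⇒ r4c4=3.
Step 11. [r5c3∈{2}] r5c3 is down to just 2, so r5c3=2.
Step 12. [r3c1∈{1}] r3c1's peers cover all but 1 ⇒ r3c1=1.
Step 13. [r1c3∈{6}] nothing but 6 survives at r1c3, so r1c3=6.
Step 14. [r3c2∈{3}] r3c2's peers cover all but 3 ⇒ r3c2=3.
Step 15. [r2c1∈{4}] only 4 remains possible at r2c1. So r2c1=4.
Step 16. [r5c6∈{3}] r5c6 is down to just 3 ⇒ r5c6=3.
Step 17. [r2c4∈{6}] r2c4 is down to just 6. So r2c4=6.
Step 18. [r6c6∈{6}] nothing but 6 survives at r6c6, so r6c6=6.
Step 19. [r4c6∈{1}] r4c6's peers cover all but 1, so r4c6=1.
Step 20. [r5c2∈{5}] nothing but 5 survives at r5c2, so r5c2=5.
Step 21. [r4c5∈{5}] only 5 remains possible at r4c5 ⇒ r4c5=5.
Step 22. [r6c2∈{4}] nothing but 4 survives at r6c2 ⇒ r6c2=4.
Step 23. [r3c4∈{4}] r3c4 has the single candidate 4, so r3c4=4.

Answer: 5 1 6 2 3 4 / 4 2 3 6 1 5 / 1 3 5 4 6 2 / 2 6 4 3 5 1 / 6 5 2 1 4 3 / 3 4 1 5 2 6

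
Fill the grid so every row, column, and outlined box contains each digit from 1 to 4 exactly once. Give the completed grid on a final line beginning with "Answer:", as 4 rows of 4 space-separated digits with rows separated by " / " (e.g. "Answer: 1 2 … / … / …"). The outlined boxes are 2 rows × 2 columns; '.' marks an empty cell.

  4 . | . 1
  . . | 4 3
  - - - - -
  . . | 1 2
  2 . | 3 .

Step 1. [r2c2∈{1,2}] across row 2, 2 lands solely at r2c2. So r2c2=2.
Step 2. [r3c2∈{3,4}] in row 3, 4 fits only at r3c2. So r3c2=4.
Step 3. [r1c3∈{2}] only 2 remains possible at r1c3. So r1c3=2.
Step 4. [r4c2∈{1}] r4c2 is down to just 1. So r4c2=1.
Step 5. [r1c2∈{3}] r1c2 is down to just 3, so r1c2=3.
Step 6. [r4c4∈{4}] r4c4 is down to just 4, so r4c4=4.
Step 7. [r3c1∈{3}] r3c1 is down to just 3 ⇒ r3c1=3.
Step 8. [r2c1∈{1}] r2c1 has the single candidate 1 ⇒ r2c1=1.

Answer: 4 3 2 1 / 1 2 4 3 / 3 4 1 2 / 2 1 3 4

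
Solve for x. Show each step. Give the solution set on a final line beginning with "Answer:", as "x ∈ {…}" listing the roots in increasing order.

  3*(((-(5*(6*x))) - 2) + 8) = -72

Step 1. [3*(((-(5*(6*x))) - 2) + 8) = -72] leading coefficient 3: divide by 3, so div: ((-(5*(6*x))) - 2) + 8 = -24.
Step 2. [((-(5*(6*x))) - 2) + 8 = -24] +8 is outermost — subtract 8 both sides, so sub: (-(5*(6*x))) - 2 = -32.
Step 3. [(-(5*(6*x))) - 2 = -32] add 2: x sits inside (… - 2), so sub: -(5*(6*x)) = -30.
Step 4. [-(5*(6*x)) = -30] leading − — multiply by −1. So neg: 5*(6*x) = 30.
Step 5. [5*(6*x) = 30] 5·(inner) — divide through by 5 ⇒ div: 6*x = 6.
Step 6. [6*x = 6] leading coefficient 6: divide by 6, so div: x = 1.

Answer: x ∈ {1}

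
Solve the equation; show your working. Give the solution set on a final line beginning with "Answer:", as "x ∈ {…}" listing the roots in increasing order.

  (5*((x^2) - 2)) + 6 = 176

Step 1. [(5*((x^2) - 2)) + 6 = 176] subtract 6: x sits inside (… + 6) ⇒ sub: 5*((x^2) - 2) = 170.
Step 2. [5*((x^2) - 2) = 170] 5 out front; divide by 5, so div: (x^2) - 2 = 34.
Step 3. [(x^2) - 2 = 34] add 2: x sits inside (… - 2) ⇒ sub: x^2 = 36.
Step 4. [x^2 = 36] 36 ≥ 0, LHS is (·)² — take ±√, so sqrt: x = 6 or -6.

Answer: x ∈ {-6, 6}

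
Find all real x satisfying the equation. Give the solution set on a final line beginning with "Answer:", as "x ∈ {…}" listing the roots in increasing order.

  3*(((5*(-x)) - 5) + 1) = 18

Step 1. [3*(((5*(-x)) - 5) + 1) = 18] divide by the outer 3, so div: ((5*(-x)) - 5) + 1 = 6.
Step 2. [((5*(-x)) - 5) + 1 = 6] 1 comes off first (subtract 1) ⇒ sub: (5*(-x)) - 5 = 5.
Step 3. [(5*(-x)) - 5 = 5] -5 is outermost — add 5 both sides. So sub: 5*(-x) = 10.
Step 4. [5*(-x) = 10] 5 out front; divide by 5 ⇒ div: -x = 2.
Step 5. [-x = 2] LHS negated; negate both sides. So neg: x = -2.

Answer: x ∈ {-2}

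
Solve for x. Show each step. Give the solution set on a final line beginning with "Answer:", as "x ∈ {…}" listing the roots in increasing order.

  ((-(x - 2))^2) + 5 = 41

Step 1. [((-(x - 2))^2) + 5 = 41] peel the +5: subtract 5 from each side. So sub: (-(x - 2))^2 = 36.
Step 2. [(-(x - 2))^2 = 36] 36 ≥ 0, LHS is (·)² — take ±√, so sqrt: -(x - 2) = 6 or -6.
Step 3. [-(x - 2) = 6 or -6] LHS negated; negate both sides ⇒ neg: x - 2 = -6 or 6.
Step 4. [x - 2 = -6 or 6] -2 is outermost — add 2 both sides ⇒ sub: x = -4 or 8.

Answer: x ∈ {-4, 8}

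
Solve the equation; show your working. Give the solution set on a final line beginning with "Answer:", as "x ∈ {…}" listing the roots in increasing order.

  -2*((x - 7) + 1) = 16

Step 1. [-2*((x - 7) + 1) = 16] -2 out front; divide by -2. So div: (x - 7) + 1 = -8.
Step 2. [(x - 7) + 1 = -8] +1 is outermost — subtract 1 both sides ⇒ sub: x - 7 = -9.
Step 3. [x - 7 = -9] -7 is outermost — add 7 both sides ⇒ sub: x = -2.

Answer: x ∈ {-2}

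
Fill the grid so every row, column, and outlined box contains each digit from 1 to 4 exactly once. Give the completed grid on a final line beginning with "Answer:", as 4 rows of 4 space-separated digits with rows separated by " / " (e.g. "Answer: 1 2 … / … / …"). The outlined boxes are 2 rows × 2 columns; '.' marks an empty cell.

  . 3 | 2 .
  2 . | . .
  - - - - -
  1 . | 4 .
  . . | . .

Step 1. [r1c4∈{1,4}] 1 has one home in row 1: r1c4. So r1c4=1.
Step 2. [r3c4∈{2,3}] row 3 places 3 nowhere but r3c4, so r3c4=3.
Step 3. [r1c1∈{4}] r1c1's peers cover all but 4 ⇒ r1c1=4.
Step 4. [r3c2∈{2}] r3c2's peers cover all but 2 ⇒ r3c2=2.
Step 5. [r4c3∈{1}] r4c3's peers cover all but 1, so r4c3=1.
Step 6. [r2c3∈{3}] only 3 remains possible at r2c3. So r2c3=3.
Step 7. [r2c4∈{4}] r2c4's peers cover all but 4 ⇒ r2c4=4.
Step 8. [r4c2∈{4}] r4c2 has the single candidate 4, so r4c2=4.
Step 9. [r4c1∈{3}] r4c1's peers cover all but 3, so r4c1=3.
Step 10. [r4c4∈{2}] only 2 remains possible at r4c4 ⇒ r4c4=2.
Step 11. [r2c2∈{1}] r2c2 has the single candidate 1 ⇒ r2c2=1.

Answer: 4 3 2 1 / 2 1 3 4 / 1 2 4 3 / 3 4 1 2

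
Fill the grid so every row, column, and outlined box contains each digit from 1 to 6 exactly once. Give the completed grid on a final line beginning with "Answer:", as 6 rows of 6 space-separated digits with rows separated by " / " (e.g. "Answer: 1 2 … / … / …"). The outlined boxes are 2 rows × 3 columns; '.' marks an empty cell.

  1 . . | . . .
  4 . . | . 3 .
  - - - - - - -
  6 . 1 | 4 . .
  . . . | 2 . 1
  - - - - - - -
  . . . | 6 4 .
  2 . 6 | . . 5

Step 1. [r1c5∈{2,5,6}] col 5 places 2 nowhere but r1c5, so r1c5=2.
Step 2. [r4c3∈{3,4,5}] in col 3, 4 fits only at r4c3 ⇒ r4c3=4.
Step 3. [r3c2∈{2,3,5}] across row 3, 2 lands solely at r3c2, so r3c2=2.
Step 4. [r6c4∈{1,3}] in col 4, 3 fits only at r6c4 ⇒ r6c4=3.
Step 5. [r5c2∈{1,3,5}] r5c2 is the only open cell in row 5 admitting 1 ⇒ r5c2=1.
Step 6. [r1c4∈{5}] r1c4's peers cover all but 5. So r1c4=5.
Step 7. [r2c6∈{6}] r2c6 has the single candidate 6 ⇒ r2c6=6.
Step 8. [r2c2∈{5}] r2c2's peers cover all but 5. So r2c2=5.
Step 9. [r4c1∈{3,5}] r4c1 is the only open cell in box 3 admitting 5. So r4c1=5.
Step 10. [r1c3∈{3}] only 3 remains possible at r1c3. So r1c3=3.
Step 11. [r4c5∈{6}] r4c5 has the single candidate 6, so r4c5=6.
Step 12. [r5c1∈{3}] r5c1 is down to just 3 ⇒ r5c1=3.
Step 13. [r4c2∈{3}] nothing but 3 survives at r4c2 ⇒ r4c2=3.
Step 14. [r5c6∈{2}] nothing but 2 survives at r5c6. So r5c6=2.
Step 15. [r6c5∈{1}] only 1 remains possible at r6c5, so r6c5=1.
Step 16. [r1c2∈{6}] only 6 remains possible at r1c2, so r1c2=6.
Step 17. [r3c6∈{3}] r3c6's peers cover all but 3 ⇒ r3c6=3.
Step 18. [r1c6∈{4}] only 4 remains possible at r1c6, so r1c6=4.
Step 19. [r6c2∈{4}] r6c2 is down to just 4. So r6c2=4.
Step 20. [r3c5∈{5}] nothing but 5 survives at r3c5, so r3c5=5.
Step 21. [r2c3∈{2}] r2c3 has the single candidate 2 ⇒ r2c3=2.
Step 22. [r2c4∈{1}] nothing but 1 survives at r2c4, so r2c4=1.
Step 23. [r5c3∈{5}] nothing but 5 survives at r5c3 ⇒ r5c3=5.

Answer: 1 6 3 5 2 4 / 4 5 2 1 3 6 / 6 2 1 4 5 3 / 5 3 4 2 6 1 / 3 1 5 6 4 2 / 2 4 6 3 1 5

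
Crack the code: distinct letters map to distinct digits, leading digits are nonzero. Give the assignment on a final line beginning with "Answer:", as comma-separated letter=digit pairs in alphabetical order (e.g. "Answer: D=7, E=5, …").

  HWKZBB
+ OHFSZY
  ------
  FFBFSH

Step 1. [col 1: B + Y ≡ H (mod 10)] B=5 is one option consistent with column 1 (B + Y ≡ H (mod 10), carry-in 0) — take it, so B=5.
Step 2. [col 1: B + Y ≡ H (mod 10)] H=8 is one option consistent with column 1 (B + Y ≡ H (mod 10), carry-in 0) — take it, so H=8.
Step 3. [col 1: B + Y ≡ H (mod 10)] from column 1 (B=5, H=8, carry-in 0, digits 5,8 already taken and all letters distinct): Y must equal 3. So Y=3.
Step 4. [col 2: B + Z ≡ S (mod 10)] no forcing yet in column 2 (carry-in 0); Z=2 is free and consistent — try it ⇒ Z=2.
Step 5. [col 2: B + Z ≡ S (mod 10)] from column 2 (B=5, Z=2, carry-in 0, digits 2,3,5,8 already taken and all letters distinct): S must equal 7, so S=7.
Step 6. [col 3: Z + S ≡ F (mod 10)] in column 3 we have Z+S≡F with carry-in 0; given Z=2, S=7 and digits 2,3,5,7,8 already taken and all letters distinct, that pins F to 9. So F=9.
Step 7. [col 4: K + F ≡ B (mod 10)] column 4 reads K+F+carry(0)=B with F=9, B=5; with digits 2,3,5,7,8,9 already taken and all letters distinct, the only value for K is 6, so K=6.
Step 8. [col 5: W + H ≡ F (mod 10)] column 5: given H=8, F=9, carry-in 1, and digits 2,3,5,6,7,8,9 already taken and all letters distinct, W+H≡F (mod 10) forces W=0. So W=0.
Step 9. [col 6: H + O ≡ F (mod 10)] column 6: given H=8, F=9, carry-in 0, and digits 0,2,3,5,6,7,8,9 already taken and all letters distinct, H+O≡F (mod 10) forces O=1. So O=1.

Answer: B=5, F=9, H=8, K=6, O=1, S=7, W=0, Y=3, Z=2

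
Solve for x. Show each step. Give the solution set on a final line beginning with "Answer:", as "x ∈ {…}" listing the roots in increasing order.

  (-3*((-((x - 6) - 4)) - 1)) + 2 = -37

Step 1. [(-3*((-((x - 6) - 4)) - 1)) + 2 = -37] the outer +2 inverts by subtracting 2 ⇒ sub: -3*((-((x - 6) - 4)) - 1) = -39.
Step 2. [-3*((-((x - 6) - 4)) - 1) = -39] -3 out front; divide by -3 ⇒ div: (-((x - 6) - 4)) - 1 = 13.
Step 3. [(-((x - 6) - 4)) - 1 = 13] add 1: x sits inside (… - 1), so sub: -((x - 6) - 4) = 14.
Step 4. [-((x - 6) - 4) = 14] LHS negated; negate both sides, so neg: (x - 6) - 4 = -14.
Step 5. [(x - 6) - 4 = -14] add 4: x sits inside (… - 4), so sub: x - 6 = -10.
Step 6. [x - 6 = -10] peel the -6: add 6 from each side. So sub: x = -4.

Answer: x ∈ {-4}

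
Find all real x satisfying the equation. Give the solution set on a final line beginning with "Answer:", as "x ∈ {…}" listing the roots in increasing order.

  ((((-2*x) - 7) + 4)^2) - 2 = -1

Step 1. [((((-2*x) - 7) + 4)^2) - 2 = -1] add 2: x sits inside (… - 2) ⇒ sub: (((-2*x) - 7) + 4)^2 = 1.
Step 2. [(((-2*x) - 7) + 4)^2 = 1] 1 ≥ 0, LHS is (·)² — take ±√, so sqrt: ((-2*x) - 7) + 4 = 1 or -1.
Step 3. [((-2*x) - 7) + 4 = 1 or -1] +4 is outermost — subtract 4 both sides, so sub: (-2*x) - 7 = -3 or -5.
Step 4. [(-2*x) - 7 = -3 or -5] peel the -7: add 7 from each side, so sub: -2*x = 4 or 2.
Step 5. [-2*x = 4 or 2] -2 out front; divide by -2, so div: x = -2 or -1.

Answer: x ∈ {-2, -1}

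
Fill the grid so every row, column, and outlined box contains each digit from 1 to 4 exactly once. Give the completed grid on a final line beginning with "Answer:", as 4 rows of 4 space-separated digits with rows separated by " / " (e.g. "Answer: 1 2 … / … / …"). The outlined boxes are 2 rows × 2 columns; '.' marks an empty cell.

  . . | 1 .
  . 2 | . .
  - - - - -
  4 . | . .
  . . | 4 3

Step 1. [r1c1∈{3}] only 3 remains possible at r1c1. So r1c1=3.
Step 2. [r3c4∈{1,2}] 1 has one home in col 4: r3c4, so r3c4=1.
Step 3. [r4c1∈{1,2}] 2 has one home in row 4: r4c1 ⇒ r4c1=2.
Step 4. [r1c2∈{4}] only 4 remains possible at r1c2, so r1c2=4.
Step 5. [r2c4∈{4}] nothing but 4 survives at r2c4. So r2c4=4.
Step 6. [r2c1∈{1}] r2c1 is down to just 1 ⇒ r2c1=1.
Step 7. [r3c2∈{3}] only 3 remains possible at r3c2 ⇒ r3c2=3.
Step 8. [r4c2∈{1}] r4c2's peers cover all but 1, so r4c2=1.
Step 9. [r3c3∈{2}] r3c3 is down to just 2, so r3c3=2.
Step 10. [r2c3∈{3}] r2c3's peers cover all but 3 ⇒ r2c3=3.
Step 11. [r1c4∈{2}] only 2 remains possible at r1c4. So r1c4=2.

Answer: 3 4 1 2 / 1 2 3 4 / 4 3 2 1 / 2 1 4 3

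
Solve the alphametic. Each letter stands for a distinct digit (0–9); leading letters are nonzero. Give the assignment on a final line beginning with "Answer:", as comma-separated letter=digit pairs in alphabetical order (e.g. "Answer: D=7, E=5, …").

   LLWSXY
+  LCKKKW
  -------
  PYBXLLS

Step 1. [col 1: Y + W ≡ S (mod 10)] several values work for Y in column 1 (Y + W ≡ S (mod 10), carry-in 0); try Y=6 ⇒ Y=6.
Step 2. [P] adding two 6-digit numbers gives at most 6+1 digits, and here it does — P is that final carry and must be 1 ⇒ P=1.
Step 3. [col 1: Y + W ≡ S (mod 10)] column 1 (Y + W ≡ S (mod 10), carry-in 0) doesn't pin W yet; pick W=7 and continue. So W=7.
Step 4. [col 1: Y + W ≡ S (mod 10)] column 1 reads Y+W+carry(0)=S with Y=6, W=7; with digits 1,6,7 already taken and all letters distinct, the only value for S is 3. So S=3.
Step 5. [col 2: X + K ≡ L (mod 10)] K=5 is one option consistent with column 2 (X + K ≡ L (mod 10), carry-in 1) — take it. So K=5.
Step 6. [col 2: X + K ≡ L (mod 10)] no forcing yet in column 2 (carry-in 1); X=2 is free and consistent — try it. So X=2.
Step 7. [col 2: X + K ≡ L (mod 10)] in column 2 we have X+K≡L with carry-in 1; given X=2, K=5 and digits 1,2,3,5,6,7 already taken and all letters distinct, that pins L to 8. So L=8.
Step 8. [col 5: L + C ≡ B (mod 10)] from column 5 (L=8, carry-in 1, digits 1,2,3,5,6,7,8 already taken and all letters distinct): C must equal 0, so C=0.
Step 9. [col 5: L + C ≡ B (mod 10)] column 5: given L=8, C=0, carry-in 1, and digits 0,1,2,3,5,6,7,8 already taken and all letters distinct, L+C≡B (mod 10) forces B=9. So B=9.

Answer: B=9, C=0, K=5, L=8, P=1, S=3, W=7, X=2, Y=6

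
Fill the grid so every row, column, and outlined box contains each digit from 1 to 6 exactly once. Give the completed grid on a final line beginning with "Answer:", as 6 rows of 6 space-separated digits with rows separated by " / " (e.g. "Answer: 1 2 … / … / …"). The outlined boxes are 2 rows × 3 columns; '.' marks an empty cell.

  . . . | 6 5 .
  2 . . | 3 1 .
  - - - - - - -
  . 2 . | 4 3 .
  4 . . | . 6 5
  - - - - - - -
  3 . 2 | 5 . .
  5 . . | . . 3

Step 1. [r2c6∈{4}] nothing but 4 survives at r2c6. So r2c6=4.
Step 2. [r3c6∈{1}] r3c6 is down to just 1, so r3c6=1.
Step 3. [r5c2∈{1,4,6}] row 5 places 1 nowhere but r5c2 ⇒ r5c2=1.
Step 4. [r4c3∈{1,3}] in row 4, 1 fits only at r4c3 ⇒ r4c3=1.
Step 5. [r2c2∈{5,6}] 5 has one home in col 2: r2c2, so r2c2=5.
Step 6. [r6c5∈{2,4}] r6c5 is the only open cell in col 5 admitting 2 ⇒ r6c5=2.
Step 7. [r6c2∈{4,6}] in col 2, 6 fits only at r6c2 ⇒ r6c2=6.
Step 8. [r1c2∈{3,4}] r1c2 is the only open cell in col 2 admitting 4 ⇒ r1c2=4.
Step 9. [r2c3∈{6}] r2c3's peers cover all but 6. So r2c3=6.
Step 10. [r1c1∈{1}] nothing but 1 survives at r1c1, so r1c1=1.
Step 11. [r5c6∈{6}] r5c6's peers cover all but 6. So r5c6=6.
Step 12. [r5c5∈{4}] r5c5's peers cover all but 4 ⇒ r5c5=4.
Step 13. [r3c1∈{6}] nothing but 6 survives at r3c1. So r3c1=6.
Step 14. [r6c3∈{4}] r6c3's peers cover all but 4, so r6c3=4.
Step 15. [r4c4∈{2}] r4c4 is down to just 2. So r4c4=2.
Step 16. [r3c3∈{5}] r3c3 is down to just 5, so r3c3=5.
Step 17. [r4c2∈{3}] nothing but 3 survives at r4c2, so r4c2=3.
Step 18. [r1c6∈{2}] r1c6 is down to just 2 ⇒ r1c6=2.
Step 19. [r1c3∈{3}] only 3 remains possible at r1c3 ⇒ r1c3=3.
Step 20. [r6c4∈{1}] r6c4 is down to just 1, so r6c4=1.

Answer: 1 4 3 6 5 2 / 2 5 6 3 1 4 / 6 2 5 4 3 1 / 4 3 1 2 6 5 / 3 1 2 5 4 6 / 5 6 4 1 2 3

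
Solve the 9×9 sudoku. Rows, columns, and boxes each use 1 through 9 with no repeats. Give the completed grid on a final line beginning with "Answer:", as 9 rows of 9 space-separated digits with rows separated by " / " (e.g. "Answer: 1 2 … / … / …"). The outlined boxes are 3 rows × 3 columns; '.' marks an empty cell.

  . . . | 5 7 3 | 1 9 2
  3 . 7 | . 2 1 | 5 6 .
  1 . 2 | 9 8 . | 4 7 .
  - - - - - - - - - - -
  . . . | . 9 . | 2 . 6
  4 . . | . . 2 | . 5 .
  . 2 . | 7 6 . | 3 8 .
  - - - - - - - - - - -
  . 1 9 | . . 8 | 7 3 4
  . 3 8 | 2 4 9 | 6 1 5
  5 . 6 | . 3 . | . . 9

Step 1. [r5c2∈{6,7,8,9}] across row 5, 6 lands solely at r5c2, so r5c2=6.
Step 2. [r5c5∈{1}] r5c5's peers cover all but 1. So r5c5=1.
Step 3. [r4c3∈{1,3,5}] r4c3 is the only open cell in row 4 admitting 1 ⇒ r4c3=1.
Step 4. [r9c2∈{4,7}] r9c2 is the only open cell in row 9 admitting 4, so r9c2=4.
Step 5. [r4c4∈{3,4,8}] 3 has one home in row 4: r4c4. So r4c4=3.
Step 6. [r1c2∈{8}] r1c2 has the single candidate 8, so r1c2=8.
Step 7. [r6c6∈{4,5}] 4 has one home in row 6: r6c6, so r6c6=4.
Step 8. [r4c2∈{5,7}] col 2 places 7 nowhere but r4c2 ⇒ r4c2=7.
Step 9. [r8c1∈{7}] r8c1's peers cover all but 7. So r8c1=7.
Step 10. [r3c9∈{3}] r3c9 is down to just 3 ⇒ r3c9=3.
Step 11. [r4c6∈{5}] r4c6's peers cover all but 5 ⇒ r4c6=5.
Step 12. [r5c7∈{9}] r5c7's peers cover all but 9. So r5c7=9.
Step 13. [r6c1∈{9}] r6c1 is down to just 9. So r6c1=9.
Step 14. [r3c6∈{6}] nothing but 6 survives at r3c6. So r3c6=6.
Step 15. [r9c8∈{2}] r9c8 is down to just 2, so r9c8=2.
Step 16. [r7c4∈{6}] r7c4 has the single candidate 6. So r7c4=6.
Step 17. [r9c4∈{1}] r9c4's peers cover all but 1, so r9c4=1.
Step 18. [r9c7∈{8}] only 8 remains possible at r9c7, so r9c7=8.
Step 19. [r4c8∈{4}] only 4 remains possible at r4c8, so r4c8=4.
Step 20. [r5c4∈{8}] nothing but 8 survives at r5c4, so r5c4=8.
Step 21. [r2c9∈{8}] r2c9's peers cover all but 8 ⇒ r2c9=8.
Step 22. [r7c5∈{5}] r7c5 is down to just 5, so r7c5=5.
Step 23. [r4c1∈{8}] r4c1's peers cover all but 8 ⇒ r4c1=8.
Step 24. [r6c9∈{1}] r6c9 is down to just 1 ⇒ r6c9=1.
Step 25. [r2c4∈{4}] r2c4's peers cover all but 4. So r2c4=4.
Step 26. [r3c2∈{5}] nothing but 5 survives at r3c2 ⇒ r3c2=5.
Step 27. [r1c3∈{4}] only 4 remains possible at r1c3, so r1c3=4.
Step 28. [r2c2∈{9}] r2c2 has the single candidate 9 ⇒ r2c2=9.
Step 29. [r5c3∈{3}] r5c3 is down to just 3. So r5c3=3.
Step 30. [r5c9∈{7}] r5c9 has the single candidate 7, so r5c9=7.
Step 31. [r1c1∈{6}] r1c1 is down to just 6 ⇒ r1c1=6.
Step 32. [r7c1∈{2}] nothing but 2 survives at r7c1, so r7c1=2.
Step 33. [r9c6∈{7}] nothing but 7 survives at r9c6. So r9c6=7.
Step 34. [r6c3∈{5}] r6c3 is down to just 5 ⇒ r6c3=5.

Answer: 6 8 4 5 7 3 1 9 2 / 3 9 7 4 2 1 5 6 8 / 1 5 2 9 8 6 4 7 3 / 8 7 1 3 9 5 2 4 6 / 4 6 3 8 1 2 9 5 7 / 9 2 5 7 6 4 3 8 1 / 2 1 9 6 5 8 7 3 4 / 7 3 8 2 4 9 6 1 5 / 5 4 6 1 3 7 8 2 9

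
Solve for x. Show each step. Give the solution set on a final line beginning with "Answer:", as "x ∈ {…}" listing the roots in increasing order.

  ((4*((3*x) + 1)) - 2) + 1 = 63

Step 1. [((4*((3*x) + 1)) - 2) + 1 = 63] subtract 1: x sits inside (… + 1), so sub: (4*((3*x) + 1)) - 2 = 62.
Step 2. [(4*((3*x) + 1)) - 2 = 62] peel the -2: add 2 from each side ⇒ sub: 4*((3*x) + 1) = 64.
Step 3. [4*((3*x) + 1) = 64] LHS = 4·(…); ÷4 both sides. So div: (3*x) + 1 = 16.
Step 4. [(3*x) + 1 = 16] +1 is outermost — subtract 1 both sides, so sub: 3*x = 15.
Step 5. [3*x = 15] leading coefficient 3: divide by 3, so div: x = 5.

Answer: x ∈ {5}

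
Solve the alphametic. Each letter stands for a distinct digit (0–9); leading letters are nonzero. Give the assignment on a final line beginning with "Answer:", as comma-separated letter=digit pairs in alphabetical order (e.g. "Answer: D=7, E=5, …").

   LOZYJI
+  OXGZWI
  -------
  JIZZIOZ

Step 1. [col 1: I + I ≡ Z (mod 10)] Z=6 is one option consistent with column 1 (I + I ≡ Z (mod 10), carry-in 0) — take it, so Z=6.
Step 2. [J] the sum has 7 digits but both addends have 6; that extra leading digit J is the final carry, namely 1. So J=1.
Step 3. [col 1: I + I ≡ Z (mod 10)] I=3 is one option consistent with column 1 (I + I ≡ Z (mod 10), carry-in 0) — take it ⇒ I=3.
Step 4. [col 2: J + W ≡ O (mod 10)] column 2 (J + W ≡ O (mod 10), carry-in 0) doesn't pin O yet; pick O=5 and continue. So O=5.
Step 5. [col 2: J + W ≡ O (mod 10)] from column 2 (J=1, O=5, carry-in 0, digits 1,3,5,6 already taken and all letters distinct): W must equal 4. So W=4.
Step 6. [col 3: Y + Z ≡ I (mod 10)] from column 3 (Z=6, I=3, carry-in 0, digits 1,3,4,5,6 already taken and all letters distinct): Y must equal 7 ⇒ Y=7.
Step 7. [col 4: Z + G ≡ Z (mod 10)] in column 4 we have Z+G≡Z with carry-in 1; given Z=6 and digits 1,3,4,5,6,7 already taken and all letters distinct, that pins G to 9, so G=9.
Step 8. [col 5: O + X ≡ Z (mod 10)] in column 5 we have O+X≡Z with carry-in 1; given O=5, Z=6 and digits 1,3,4,5,6,7,9 already taken and all letters distinct, that pins X to 0 ⇒ X=0.
Step 9. [col 6: L + O ≡ I (mod 10)] in column 6 we have L+O≡I with carry-in 0; given O=5, I=3 and digits 0,1,3,4,5,6,7,9 already taken and all letters distinct, that pins L to 8 ⇒ L=8.

Answer: G=9, I=3, J=1, L=8, O=5, W=4, X=0, Y=7, Z=6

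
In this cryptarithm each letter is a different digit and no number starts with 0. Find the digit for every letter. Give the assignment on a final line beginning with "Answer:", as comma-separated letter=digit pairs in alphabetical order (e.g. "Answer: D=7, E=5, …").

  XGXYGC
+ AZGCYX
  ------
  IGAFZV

Step 1. [col 1: C + X ≡ V (mod 10)] column 1 (C + X ≡ V (mod 10), carry-in 0) doesn't pin C yet; pick C=4 and continue ⇒ C=4.
Step 2. [col 1: C + X ≡ V (mod 10)] column 1 (C + X ≡ V (mod 10), carry-in 0) doesn't pin V yet; pick V=0 and continue. So V=0.
Step 3. [col 1: C + X ≡ V (mod 10)] in column 1 we have C+X≡V with carry-in 0; given C=4, V=0 and digits 0,4 already taken and all letters distinct, that pins X to 6, so X=6.
Step 4. [col 2: G + Y ≡ Z (mod 10)] several values work for G in column 2 (G + Y ≡ Z (mod 10), carry-in 1); try G=5 ⇒ G=5.
Step 5. [col 2: G + Y ≡ Z (mod 10)] column 2 (G + Y ≡ Z (mod 10), carry-in 1) doesn't pin Z yet; pick Z=9 and continue, so Z=9.
Step 6. [col 2: G + Y ≡ Z (mod 10)] column 2 reads G+Y+carry(1)=Z with G=5, Z=9; with digits 0,4,5,6,9 already taken and all letters distinct, the only value for Y is 3. So Y=3.
Step 7. [col 3: Y + C ≡ F (mod 10)] from column 3 (Y=3, C=4, carry-in 0, digits 0,3,4,5,6,9 already taken and all letters distinct): F must equal 7, so F=7.
Step 8. [col 4: X + G ≡ A (mod 10)] in column 4 we have X+G≡A with carry-in 0; given X=6, G=5 and digits 0,3,4,5,6,7,9 already taken and all letters distinct, that pins A to 1. So A=1.
Step 9. [col 6: X + A ≡ I (mod 10)] column 6: given X=6, A=1, carry-in 1, and digits 0,1,3,4,5,6,7,9 already taken and all letters distinct, X+A≡I (mod 10) forces I=8 ⇒ I=8.

Answer: A=1, C=4, F=7, G=5, I=8, V=0, X=6, Y=3, Z=9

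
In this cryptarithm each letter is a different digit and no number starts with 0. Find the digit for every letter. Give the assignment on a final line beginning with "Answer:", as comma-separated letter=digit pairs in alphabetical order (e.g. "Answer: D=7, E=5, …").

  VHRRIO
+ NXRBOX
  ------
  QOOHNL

Step 1. [col 1: O + X ≡ L (mod 10)] O=5 is one option consistent with column 1 (O + X ≡ L (mod 10), carry-in 0) — take it. So O=5.
Step 2. [col 1: O + X ≡ L (mod 10)] several values work for X in column 1 (O + X ≡ L (mod 10), carry-in 0); try X=4, so X=4.
Step 3. [col 1: O + X ≡ L (mod 10)] column 1 reads O+X+carry(0)=L with O=5, X=4; with digits 4,5 already taken and all letters distinct, the only value for L is 9, so L=9.
Step 4. [col 2: I + O ≡ N (mod 10)] several values work for I in column 2 (I + O ≡ N (mod 10), carry-in 0); try I=1 ⇒ I=1.
Step 5. [col 2: I + O ≡ N (mod 10)] in column 2 we have I+O≡N with carry-in 0; given I=1, O=5 and digits 1,4,5,9 already taken and all letters distinct, that pins N to 6. So N=6.
Step 6. [col 3: R + B ≡ H (mod 10)] column 3 reads R+B+carry(0)=H with nothing yet; with digits 1,4,5,6,9 already taken and all letters distinct, the only value for H is 0 ⇒ H=0.
Step 7. [col 3: R + B ≡ H (mod 10)] column 3 (R + B ≡ H (mod 10), carry-in 0) doesn't pin B yet; pick B=3 and continue, so B=3.
Step 8. [col 3: R + B ≡ H (mod 10)] column 3 reads R+B+carry(0)=H with B=3, H=0; with digits 0,1,3,4,5,6,9 already taken and all letters distinct, the only value for R is 7, so R=7.
Step 9. [col 6: V + N ≡ Q (mod 10)] in column 6 we have V+N≡Q with carry-in 0; given N=6 and digits 0,1,3,4,5,6,7,9 already taken and all letters distinct, that pins V to 2 ⇒ V=2.
Step 10. [col 6: V + N ≡ Q (mod 10)] from column 6 (V=2, N=6, carry-in 0, digits 0,1,2,3,4,5,6,7,9 already taken and all letters distinct): Q must equal 8. So Q=8.

Answer: B=3, H=0, I=1, L=9, N=6, O=5, Q=8, R=7, V=2, X=4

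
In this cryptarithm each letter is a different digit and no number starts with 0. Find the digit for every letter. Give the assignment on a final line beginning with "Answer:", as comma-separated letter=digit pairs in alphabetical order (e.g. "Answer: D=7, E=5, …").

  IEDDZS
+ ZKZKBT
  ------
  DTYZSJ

Step 1. [col 1: S + T ≡ J (mod 10)] several values work for T in column 1 (S + T ≡ J (mod 10), carry-in 0); try T=6. So T=6.
Step 2. [col 1: S + T ≡ J (mod 10)] no forcing yet in column 1 (carry-in 0); S=2 is free and consistent — try it, so S=2.
Step 3. [col 1: S + T ≡ J (mod 10)] in column 1 we have S+T≡J with carry-in 0; given S=2, T=6 and digits 2,6 already taken and all letters distinct, that pins J to 8, so J=8.
Step 4. [col 2: Z + B ≡ S (mod 10)] column 2 (Z + B ≡ S (mod 10), carry-in 0) doesn't pin B yet; pick B=9 and continue. So B=9.
Step 5. [col 2: Z + B ≡ S (mod 10)] from column 2 (B=9, S=2, carry-in 0, digits 2,6,8,9 already taken and all letters distinct): Z must equal 3 ⇒ Z=3.
Step 6. [col 3: D + K ≡ Z (mod 10)] several values work for K in column 3 (D + K ≡ Z (mod 10), carry-in 1); try K=5, so K=5.
Step 7. [col 3: D + K ≡ Z (mod 10)] in column 3 we have D+K≡Z with carry-in 1; given K=5, Z=3 and digits 2,3,5,6,8,9 already taken and all letters distinct, that pins D to 7 ⇒ D=7.
Step 8. [col 4: D + Z ≡ Y (mod 10)] in column 4 we have D+Z≡Y with carry-in 1; given D=7, Z=3 and digits 2,3,5,6,7,8,9 already taken and all letters distinct, that pins Y to 1. So Y=1.
Step 9. [col 5: E + K ≡ T (mod 10)] in column 5 we have E+K≡T with carry-in 1; given K=5, T=6 and digits 1,2,3,5,6,7,8,9 already taken and all letters distinct, that pins E to 0. So E=0.
Step 10. [col 6: I + Z ≡ D (mod 10)] column 6: given Z=3, D=7, carry-in 0, and digits 0,1,2,3,5,6,7,8,9 already taken and all letters distinct, I+Z≡D (mod 10) forces I=4. So I=4.

Answer: B=9, D=7, E=0, I=4, J=8, K=5, S=2, T=6, Y=1, Z=3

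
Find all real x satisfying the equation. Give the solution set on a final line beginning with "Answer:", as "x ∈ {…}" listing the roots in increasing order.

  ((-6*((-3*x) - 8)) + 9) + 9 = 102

Step 1. [((-6*((-3*x) - 8)) + 9) + 9 = 102] 9 comes off first (subtract 9) ⇒ sub: (-6*((-3*x) - 8)) + 9 = 93.
Step 2. [(-6*((-3*x) - 8)) + 9 = 93] subtract 9: x sits inside (… + 9). So sub: -6*((-3*x) - 8) = 84.
Step 3. [-6*((-3*x) - 8) = 84] -6·(inner) — divide through by -6, so div: (-3*x) - 8 = -14.
Step 4. [(-3*x) - 8 = -14] -8 is outermost — add 8 both sides ⇒ sub: -3*x = -6.
Step 5. [-3*x = -6] -3·(inner) — divide through by -3, so div: x = 2.

Answer: x ∈ {2}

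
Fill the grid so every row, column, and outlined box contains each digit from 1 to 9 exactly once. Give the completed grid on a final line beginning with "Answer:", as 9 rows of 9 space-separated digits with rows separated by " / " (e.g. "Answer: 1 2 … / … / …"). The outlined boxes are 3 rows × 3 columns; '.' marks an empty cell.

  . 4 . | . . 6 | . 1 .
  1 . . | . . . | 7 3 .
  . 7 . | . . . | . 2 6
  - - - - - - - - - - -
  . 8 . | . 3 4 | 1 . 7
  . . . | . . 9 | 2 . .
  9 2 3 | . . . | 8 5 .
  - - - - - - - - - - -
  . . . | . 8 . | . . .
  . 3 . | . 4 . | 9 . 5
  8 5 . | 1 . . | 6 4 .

Step 1. [r8c3∈{1,2,6,7}] r8c3 is the only open cell in row 8 admitting 1. So r8c3=1.
Step 2. [r5c8∈{6}] nothing but 6 survives at r5c8. So r5c8=6.
Step 3. [r4c4∈{2,5,6}] row 4 places 2 nowhere but r4c4 ⇒ r4c4=2.
Step 4. [r7c8∈{7}] r7c8's peers cover all but 7. So r7c8=7.
Step 5. [r1c7∈{5}] nothing but 5 survives at r1c7. So r1c7=5.
Step 6. [r5c4∈{5,7,8}] r5c4 is the only open cell in row 5 admitting 8. So r5c4=8.
Step 7. [r5c5∈{1,5,7}] in box 5, 5 fits only at r5c5, so r5c5=5.
Step 8. [r7c7∈{3}] r7c7's peers cover all but 3, so r7c7=3.
Step 9. [r9c9∈{2}] only 2 remains possible at r9c9 ⇒ r9c9=2.
Step 10. [r6c5∈{1,6,7}] r6c5 is the only open cell in col 5 admitting 6, so r6c5=6.
Step 11. [r6c4∈{7}] nothing but 7 survives at r6c4. So r6c4=7.
Step 12. [r1c5∈{2,7,9}] r1c5 is the only open cell in row 1 admitting 7 ⇒ r1c5=7.
Step 13. [r9c5∈{9}] only 9 remains possible at r9c5. So r9c5=9.
Step 14. [r9c3∈{7}] r9c3's peers cover all but 7 ⇒ r9c3=7.
Step 15. [r5c3∈{4}] r5c3 has the single candidate 4. So r5c3=4.
Step 16. [r2c5∈{2}] r2c5 has the single candidate 2 ⇒ r2c5=2.
Step 17. [r7c1∈{2,4,6}] across row 7, 4 lands solely at r7c1 ⇒ r7c1=4.
Step 18. [r3c7∈{4}] r3c7 is down to just 4. So r3c7=4.
Step 19. [r8c4∈{6}] r8c4 is down to just 6 ⇒ r8c4=6.
Step 20. [r8c1∈{2}] r8c1's peers cover all but 2 ⇒ r8c1=2.
Step 21. [r7c4∈{5}] r7c4 has the single candidate 5. So r7c4=5.
Step 22. [r1c1∈{3}] r1c1's peers cover all but 3, so r1c1=3.
Step 23. [r1c4∈{9}] r1c4 is down to just 9. So r1c4=9.
Step 24. [r3c3∈{5,8,9}] in row 3, 9 fits only at r3c3. So r3c3=9.
Step 25. [r3c6∈{1,3,5,8}] 8 has one home in row 3: r3c6. So r3c6=8.
Step 26. [r7c3∈{6}] r7c3 is down to just 6. So r7c3=6.
Step 27. [r1c9∈{8}] r1c9 has the single candidate 8 ⇒ r1c9=8.
Step 28. [r4c3∈{5}] r4c3 is down to just 5. So r4c3=5.
Step 29. [r3c1∈{5}] nothing but 5 survives at r3c1 ⇒ r3c1=5.
Step 30. [r7c6∈{2}] nothing but 2 survives at r7c6 ⇒ r7c6=2.
Step 31. [r2c9∈{9}] r2c9's peers cover all but 9, so r2c9=9.
Step 32. [r2c6∈{5}] r2c6 has the single candidate 5 ⇒ r2c6=5.
Step 33. [r5c2∈{1}] nothing but 1 survives at r5c2. So r5c2=1.
Step 34. [r8c8∈{8}] only 8 remains possible at r8c8 ⇒ r8c8=8.
Step 35. [r4c1∈{6}] nothing but 6 survives at r4c1, so r4c1=6.
Step 36. [r3c5∈{1}] r3c5's peers cover all but 1 ⇒ r3c5=1.
Step 37. [r7c2∈{9}] r7c2 is down to just 9 ⇒ r7c2=9.
Step 38. [r2c4∈{4}] r2c4's peers cover all but 4 ⇒ r2c4=4.
Step 39. [r6c6∈{1}] r6c6's peers cover all but 1. So r6c6=1.
Step 40. [r4c8∈{9}] r4c8 has the single candidate 9. So r4c8=9.
Step 41. [r5c9∈{3}] nothing but 3 survives at r5c9, so r5c9=3.
Step 42. [r9c6∈{3}] only 3 remains possible at r9c6 ⇒ r9c6=3.
Step 43. [r7c9∈{1}] nothing but 1 survives at r7c9. So r7c9=1.
Step 44. [r1c3∈{2}] only 2 remains possible at r1c3, so r1c3=2.
Step 45. [r8c6∈{7}] r8c6 is down to just 7. So r8c6=7.
Step 46. [r5c1∈{7}] nothing but 7 survives at r5c1 ⇒ r5c1=7.
Step 47. [r2c3∈{8}] only 8 remains possible at r2c3. So r2c3=8.
Step 48. [r6c9∈{4}] r6c9's peers cover all but 4 ⇒ r6c9=4.
Step 49. [r3c4∈{3}] nothing but 3 survives at r3c4. So r3c4=3.
Step 50. [r2c2∈{6}] nothing but 6 survives at r2c2, so r2c2=6.

Answer: 3 4 2 9 7 6 5 1 8 / 1 6 8 4 2 5 7 3 9 / 5 7 9 3 1 8 4 2 6 / 6 8 5 2 3 4 1 9 7 / 7 1 4 8 5 9 2 6 3 / 9 2 3 7 6 1 8 5 4 / 4 9 6 5 8 2 3 7 1 / 2 3 1 6 4 7 9 8 5 / 8 5 7 1 9 3 6 4 2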